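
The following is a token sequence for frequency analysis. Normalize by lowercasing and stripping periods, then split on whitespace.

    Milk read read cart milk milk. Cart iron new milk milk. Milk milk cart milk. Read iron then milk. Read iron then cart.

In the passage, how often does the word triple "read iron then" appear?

Scanning the 21 overlapping trigram windows for "read iron then":
  position 16–18: read iron then
  position 20–22: read iron then

2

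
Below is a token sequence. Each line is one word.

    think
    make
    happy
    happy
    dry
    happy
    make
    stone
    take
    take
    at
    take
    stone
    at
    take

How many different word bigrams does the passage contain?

13

15 tokens → 14 bigram windows in total.
Repeated bigrams (each contributes count−1 duplicates):
  at take: 2
1 duplicate windows → 14 − 1 = 13 distinct.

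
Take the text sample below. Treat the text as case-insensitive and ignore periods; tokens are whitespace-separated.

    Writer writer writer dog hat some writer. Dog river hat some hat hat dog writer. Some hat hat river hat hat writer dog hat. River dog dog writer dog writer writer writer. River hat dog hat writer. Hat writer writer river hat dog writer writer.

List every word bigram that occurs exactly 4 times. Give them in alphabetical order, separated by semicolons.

Bigram counts meeting the condition (exactly 4 times):
  dog writer: 4
  river hat: 4
  writer dog: 4

dog writer; river hat; writer dog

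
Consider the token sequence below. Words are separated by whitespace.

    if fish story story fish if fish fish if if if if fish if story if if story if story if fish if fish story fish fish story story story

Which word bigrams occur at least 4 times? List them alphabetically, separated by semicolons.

Bigram counts meeting the condition (at least 4 times):
  fish if: 4
  if fish: 5
  if if: 4

fish if; if fish; if if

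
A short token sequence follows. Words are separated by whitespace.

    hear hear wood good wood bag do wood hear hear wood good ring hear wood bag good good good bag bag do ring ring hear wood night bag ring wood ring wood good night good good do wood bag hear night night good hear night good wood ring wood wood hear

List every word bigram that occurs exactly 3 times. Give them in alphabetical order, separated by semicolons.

Bigram counts meeting the condition (exactly 3 times):
  good good: 3
  night good: 3
  ring wood: 3
  wood bag: 3
  wood good: 3

good good; night good; ring wood; wood bag; wood good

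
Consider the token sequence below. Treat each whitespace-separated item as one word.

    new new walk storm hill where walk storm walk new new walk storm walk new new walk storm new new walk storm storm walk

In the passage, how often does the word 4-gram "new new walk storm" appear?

Scanning the 21 overlapping 4-gram windows for "new new walk storm":
  position 1–4: new new walk storm
  position 10–13: new new walk storm
  position 15–18: new new walk storm
  position 19–22: new new walk storm

4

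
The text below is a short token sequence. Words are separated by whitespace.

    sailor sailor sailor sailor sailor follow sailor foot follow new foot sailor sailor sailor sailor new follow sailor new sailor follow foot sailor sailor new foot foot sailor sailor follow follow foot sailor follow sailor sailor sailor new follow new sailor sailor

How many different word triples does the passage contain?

27

42 tokens → 40 trigram windows in total.
Repeated trigrams (each contributes count−1 duplicates):
  sailor sailor sailor: 6
  foot sailor sailor: 3
  sailor sailor new: 3
  follow foot sailor: 2
  sailor follow sailor: 2
  sailor new follow: 2
  sailor sailor follow: 2
13 duplicate windows → 40 − 13 = 27 distinct.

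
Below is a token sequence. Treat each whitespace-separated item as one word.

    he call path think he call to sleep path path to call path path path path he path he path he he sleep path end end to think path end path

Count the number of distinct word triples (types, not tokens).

31 tokens → 29 trigram windows in total.
Repeated trigrams (each contributes count−1 duplicates):
  he path he: 2
  path he path: 2
  path path path: 2
3 duplicate windows → 29 − 3 = 26 distinct.

26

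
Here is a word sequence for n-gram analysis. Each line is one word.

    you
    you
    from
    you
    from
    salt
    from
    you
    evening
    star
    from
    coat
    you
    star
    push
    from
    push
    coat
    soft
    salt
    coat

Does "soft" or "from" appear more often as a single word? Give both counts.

"from" (5 vs 1)

"soft": 1 occurrence
"from": 5 occurrences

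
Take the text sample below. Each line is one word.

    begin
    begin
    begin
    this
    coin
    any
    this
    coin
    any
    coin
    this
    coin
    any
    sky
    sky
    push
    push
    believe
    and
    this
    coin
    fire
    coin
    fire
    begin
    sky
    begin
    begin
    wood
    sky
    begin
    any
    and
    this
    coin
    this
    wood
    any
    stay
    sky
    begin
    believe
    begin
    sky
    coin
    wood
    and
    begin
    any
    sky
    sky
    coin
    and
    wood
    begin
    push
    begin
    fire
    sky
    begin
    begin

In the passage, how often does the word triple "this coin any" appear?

3

Scanning the 59 overlapping trigram windows for "this coin any":
  position 4–6: this coin any
  position 7–9: this coin any
  position 11–13: this coin any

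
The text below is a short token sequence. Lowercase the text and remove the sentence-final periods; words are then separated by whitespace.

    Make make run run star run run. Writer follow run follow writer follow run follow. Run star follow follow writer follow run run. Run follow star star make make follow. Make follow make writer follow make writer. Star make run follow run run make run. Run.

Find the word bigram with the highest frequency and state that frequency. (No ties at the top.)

Bigram frequencies (highest first):
  run run: 6
  follow run: 5
  writer follow: 4
  run follow: 4
  make run: 3
  follow make: 3
  … (14 more, each ≤ 2)

"run run", 6 times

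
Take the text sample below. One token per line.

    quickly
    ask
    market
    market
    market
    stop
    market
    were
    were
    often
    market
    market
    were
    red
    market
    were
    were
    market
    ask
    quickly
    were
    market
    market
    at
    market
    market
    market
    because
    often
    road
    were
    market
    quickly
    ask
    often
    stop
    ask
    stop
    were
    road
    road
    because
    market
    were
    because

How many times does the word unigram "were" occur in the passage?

9

Scanning the 45 tokens for "were":
  position 8: were
  position 9: were
  position 13: were
  position 16: were
  position 17: were
  position 21: were
  position 31: were
  position 39: were
  position 44: were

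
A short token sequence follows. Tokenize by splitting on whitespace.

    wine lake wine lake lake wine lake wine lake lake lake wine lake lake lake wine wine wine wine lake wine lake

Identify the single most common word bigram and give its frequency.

Bigram frequencies (highest first):
  wine lake: 7
  lake wine: 6
  lake lake: 5
  wine wine: 3

"wine lake", 7 times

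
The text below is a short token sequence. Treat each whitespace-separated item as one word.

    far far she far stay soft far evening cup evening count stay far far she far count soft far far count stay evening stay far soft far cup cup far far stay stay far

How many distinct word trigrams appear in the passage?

34 tokens → 32 trigram windows in total.
Repeated trigrams (each contributes count−1 duplicates):
  far far she: 2
  far she far: 2
2 duplicate windows → 32 − 2 = 30 distinct.

30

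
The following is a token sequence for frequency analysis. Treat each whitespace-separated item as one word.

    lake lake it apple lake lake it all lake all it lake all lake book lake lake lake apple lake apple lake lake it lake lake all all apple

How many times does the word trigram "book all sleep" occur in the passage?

0

Scanning the 27 overlapping trigram windows for "book all sleep":
  (none found)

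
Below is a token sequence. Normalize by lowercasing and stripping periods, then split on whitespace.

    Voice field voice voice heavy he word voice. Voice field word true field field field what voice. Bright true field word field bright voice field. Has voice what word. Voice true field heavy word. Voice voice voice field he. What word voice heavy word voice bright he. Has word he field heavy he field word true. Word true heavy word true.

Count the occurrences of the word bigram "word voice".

5

Scanning the 60 overlapping bigram windows for "word voice":
  position 7–8: word voice
  position 29–30: word voice
  position 34–35: word voice
  position 41–42: word voice
  position 44–45: word voice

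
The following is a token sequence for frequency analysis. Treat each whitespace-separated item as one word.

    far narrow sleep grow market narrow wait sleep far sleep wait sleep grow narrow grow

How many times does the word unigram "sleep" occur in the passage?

Scanning the 15 tokens for "sleep":
  position 3: sleep
  position 8: sleep
  position 10: sleep
  position 12: sleep

4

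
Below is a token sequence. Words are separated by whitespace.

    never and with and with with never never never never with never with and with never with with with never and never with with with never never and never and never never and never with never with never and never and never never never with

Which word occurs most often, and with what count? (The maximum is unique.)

"never", 21 times

Unigram frequencies (highest first):
  never: 21
  with: 15
  and: 9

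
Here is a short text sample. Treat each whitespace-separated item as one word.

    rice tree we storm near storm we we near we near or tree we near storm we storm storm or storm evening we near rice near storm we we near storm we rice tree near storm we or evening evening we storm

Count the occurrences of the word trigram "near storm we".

5

Scanning the 40 overlapping trigram windows for "near storm we":
  position 5–7: near storm we
  position 15–17: near storm we
  position 26–28: near storm we
  position 30–32: near storm we
  position 35–37: near storm we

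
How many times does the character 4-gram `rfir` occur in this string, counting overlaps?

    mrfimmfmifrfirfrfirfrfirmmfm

3

Sliding a length-4 window over the 28 characters (25 positions):
  position 11–14: rfir
  position 16–19: rfir
  position 21–24: rfir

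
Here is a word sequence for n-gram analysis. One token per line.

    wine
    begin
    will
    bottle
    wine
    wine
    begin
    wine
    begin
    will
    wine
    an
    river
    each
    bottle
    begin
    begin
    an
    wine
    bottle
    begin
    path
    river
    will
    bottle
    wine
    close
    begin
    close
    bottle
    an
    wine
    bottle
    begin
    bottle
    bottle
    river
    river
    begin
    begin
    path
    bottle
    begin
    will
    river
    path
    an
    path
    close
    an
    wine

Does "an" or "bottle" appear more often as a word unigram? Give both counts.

"an": 5 occurrences
"bottle": 9 occurrences

"bottle" (9 vs 5)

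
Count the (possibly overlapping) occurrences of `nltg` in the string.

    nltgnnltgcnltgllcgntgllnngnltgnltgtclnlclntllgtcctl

5

Sliding a length-4 window over the 51 characters (48 positions):
  position 1–4: nltg
  position 6–9: nltg
  position 11–14: nltg
  position 27–30: nltg
  position 31–34: nltg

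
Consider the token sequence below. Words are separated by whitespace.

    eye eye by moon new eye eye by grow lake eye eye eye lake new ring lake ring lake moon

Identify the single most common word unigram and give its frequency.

Unigram frequencies (highest first):
  eye: 7
  lake: 4
  by: 2
  moon: 2
  new: 2
  ring: 2
  … (1 more, each ≤ 1)

"eye", 7 times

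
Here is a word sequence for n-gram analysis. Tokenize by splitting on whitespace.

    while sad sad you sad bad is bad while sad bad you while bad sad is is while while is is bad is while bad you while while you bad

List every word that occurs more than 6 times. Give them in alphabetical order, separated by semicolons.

bad; while

Unigram counts meeting the condition (more than 6 times):
  bad: 7
  while: 8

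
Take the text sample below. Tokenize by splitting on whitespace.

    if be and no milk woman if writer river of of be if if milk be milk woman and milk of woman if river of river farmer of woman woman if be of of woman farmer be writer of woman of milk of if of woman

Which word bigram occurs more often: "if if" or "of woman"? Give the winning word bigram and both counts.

"of woman" (5 vs 1)

"if if": 1 occurrence
"of woman": 5 occurrences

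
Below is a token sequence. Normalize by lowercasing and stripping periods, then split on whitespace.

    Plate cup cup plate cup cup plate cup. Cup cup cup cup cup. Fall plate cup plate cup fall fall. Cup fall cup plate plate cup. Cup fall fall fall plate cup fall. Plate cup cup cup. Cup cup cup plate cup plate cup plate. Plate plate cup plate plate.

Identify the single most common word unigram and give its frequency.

Unigram frequencies (highest first):
  cup: 26
  plate: 16
  fall: 8

"cup", 26 times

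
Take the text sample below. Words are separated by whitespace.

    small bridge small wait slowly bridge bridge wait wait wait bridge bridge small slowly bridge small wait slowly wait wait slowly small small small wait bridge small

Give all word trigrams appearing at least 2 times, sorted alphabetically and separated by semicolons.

Trigram counts meeting the condition (at least 2 times):
  bridge small wait: 2
  small wait slowly: 2

bridge small wait; small wait slowly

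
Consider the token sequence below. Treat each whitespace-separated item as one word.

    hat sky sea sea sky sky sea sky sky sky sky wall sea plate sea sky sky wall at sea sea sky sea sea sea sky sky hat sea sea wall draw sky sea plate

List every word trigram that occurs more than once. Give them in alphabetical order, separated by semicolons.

sea sea sky; sea sky sky; sky sea sea; sky sky sky; sky sky wall

Trigram counts meeting the condition (more than once):
  sea sea sky: 3
  sea sky sky: 4
  sky sea sea: 2
  sky sky sky: 2
  sky sky wall: 2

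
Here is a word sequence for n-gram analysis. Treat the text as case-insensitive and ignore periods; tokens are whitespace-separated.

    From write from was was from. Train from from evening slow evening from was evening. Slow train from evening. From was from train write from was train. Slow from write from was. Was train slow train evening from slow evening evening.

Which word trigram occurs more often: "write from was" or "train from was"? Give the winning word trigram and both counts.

"write from was": 3 occurrences
"train from was": 0 occurrences

"write from was" (3 vs 0)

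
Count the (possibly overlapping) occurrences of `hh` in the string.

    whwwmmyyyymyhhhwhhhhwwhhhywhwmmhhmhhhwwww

Sliding a length-2 window over the 41 characters (40 positions):
  position 13–14: hh
  position 14–15: hh
  position 17–18: hh
  position 18–19: hh
  position 19–20: hh
  position 23–24: hh
  position 24–25: hh
  position 32–33: hh
  position 35–36: hh
  position 36–37: hh

10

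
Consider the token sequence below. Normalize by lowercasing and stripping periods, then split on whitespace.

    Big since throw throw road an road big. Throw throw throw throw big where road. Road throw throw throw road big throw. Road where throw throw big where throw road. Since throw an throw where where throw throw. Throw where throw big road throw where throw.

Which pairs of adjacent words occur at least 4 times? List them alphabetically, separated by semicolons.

throw road; throw throw; where throw

Bigram counts meeting the condition (at least 4 times):
  throw road: 4
  throw throw: 9
  where throw: 5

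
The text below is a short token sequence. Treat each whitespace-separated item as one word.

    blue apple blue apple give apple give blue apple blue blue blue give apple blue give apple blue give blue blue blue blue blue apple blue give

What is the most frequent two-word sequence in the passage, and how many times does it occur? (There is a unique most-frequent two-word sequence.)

"blue blue", 6 times

Bigram frequencies (highest first):
  blue blue: 6
  apple blue: 5
  blue apple: 4
  blue give: 4
  give apple: 3
  apple give: 2
  … (1 more, each ≤ 2)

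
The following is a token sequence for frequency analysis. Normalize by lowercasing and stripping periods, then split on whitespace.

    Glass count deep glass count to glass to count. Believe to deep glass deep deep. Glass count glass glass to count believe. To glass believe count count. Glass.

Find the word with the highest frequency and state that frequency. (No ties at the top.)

Unigram frequencies (highest first):
  glass: 9
  count: 7
  to: 5
  deep: 4
  believe: 3

"glass", 9 times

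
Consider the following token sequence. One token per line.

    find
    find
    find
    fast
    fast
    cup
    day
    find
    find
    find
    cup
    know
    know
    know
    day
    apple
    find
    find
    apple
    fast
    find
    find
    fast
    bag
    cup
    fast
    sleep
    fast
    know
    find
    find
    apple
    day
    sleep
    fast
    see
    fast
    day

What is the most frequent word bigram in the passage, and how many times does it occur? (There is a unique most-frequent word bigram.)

"find find", 7 times

Bigram frequencies (highest first):
  find find: 7
  find fast: 2
  know know: 2
  find apple: 2
  sleep fast: 2
  fast fast: 1
  … (21 more, each ≤ 1)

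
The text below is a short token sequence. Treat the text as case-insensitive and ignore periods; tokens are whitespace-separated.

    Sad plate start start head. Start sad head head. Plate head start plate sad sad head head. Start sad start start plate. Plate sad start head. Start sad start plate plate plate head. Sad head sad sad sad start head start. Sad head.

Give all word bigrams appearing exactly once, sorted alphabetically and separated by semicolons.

Bigram counts meeting the condition (exactly once):
  head plate: 1
  plate start: 1
  sad plate: 1

head plate; plate start; sad plate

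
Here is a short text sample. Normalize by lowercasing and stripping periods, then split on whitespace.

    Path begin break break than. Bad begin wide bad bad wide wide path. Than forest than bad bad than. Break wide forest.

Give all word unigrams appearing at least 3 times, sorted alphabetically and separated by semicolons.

Unigram counts meeting the condition (at least 3 times):
  bad: 5
  break: 3
  than: 4
  wide: 4

bad; break; than; wide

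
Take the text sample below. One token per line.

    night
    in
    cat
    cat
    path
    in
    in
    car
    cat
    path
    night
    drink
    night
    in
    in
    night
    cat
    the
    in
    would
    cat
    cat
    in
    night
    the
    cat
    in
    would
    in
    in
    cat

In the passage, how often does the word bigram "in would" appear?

2

Scanning the 30 overlapping bigram windows for "in would":
  position 19–20: in would
  position 27–28: in would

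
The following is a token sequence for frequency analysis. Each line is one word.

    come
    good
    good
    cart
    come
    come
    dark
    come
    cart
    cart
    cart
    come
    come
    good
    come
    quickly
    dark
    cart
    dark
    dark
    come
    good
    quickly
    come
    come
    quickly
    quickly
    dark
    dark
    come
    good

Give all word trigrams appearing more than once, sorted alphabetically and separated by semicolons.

Trigram counts meeting the condition (more than once):
  cart come come: 2
  dark come good: 2
  dark dark come: 2

cart come come; dark come good; dark dark come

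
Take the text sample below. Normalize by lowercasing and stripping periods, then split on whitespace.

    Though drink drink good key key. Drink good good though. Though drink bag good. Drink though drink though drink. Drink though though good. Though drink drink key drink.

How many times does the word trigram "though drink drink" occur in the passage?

3

Scanning the 26 overlapping trigram windows for "though drink drink":
  position 1–3: though drink drink
  position 18–20: though drink drink
  position 24–26: though drink drink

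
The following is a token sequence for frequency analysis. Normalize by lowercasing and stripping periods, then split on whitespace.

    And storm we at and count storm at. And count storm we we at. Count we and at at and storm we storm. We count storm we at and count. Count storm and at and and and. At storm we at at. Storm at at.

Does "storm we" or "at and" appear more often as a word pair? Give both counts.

"storm we": 6 occurrences
"at and": 5 occurrences

"storm we" (6 vs 5)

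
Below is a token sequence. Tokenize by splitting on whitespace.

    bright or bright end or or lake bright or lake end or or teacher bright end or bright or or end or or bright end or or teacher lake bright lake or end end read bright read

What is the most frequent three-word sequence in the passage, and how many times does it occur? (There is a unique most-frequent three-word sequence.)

"end or or", 4 times

Trigram frequencies (highest first):
  end or or: 4
  bright end or: 3
  or bright end: 2
  or or teacher: 2
  bright or bright: 1
  or or lake: 1
  … (22 more, each ≤ 1)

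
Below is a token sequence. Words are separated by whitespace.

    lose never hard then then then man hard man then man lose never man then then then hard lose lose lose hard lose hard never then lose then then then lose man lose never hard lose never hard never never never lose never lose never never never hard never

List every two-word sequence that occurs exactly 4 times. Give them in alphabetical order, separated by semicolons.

Bigram counts meeting the condition (exactly 4 times):
  never hard: 4
  never never: 4

never hard; never never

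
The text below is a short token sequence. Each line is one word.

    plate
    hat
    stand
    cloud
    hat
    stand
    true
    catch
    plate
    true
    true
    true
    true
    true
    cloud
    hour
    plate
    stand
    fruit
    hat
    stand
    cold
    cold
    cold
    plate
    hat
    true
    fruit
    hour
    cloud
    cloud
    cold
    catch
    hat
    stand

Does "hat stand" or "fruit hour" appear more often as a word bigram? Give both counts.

"hat stand": 4 occurrences
"fruit hour": 1 occurrence

"hat stand" (4 vs 1)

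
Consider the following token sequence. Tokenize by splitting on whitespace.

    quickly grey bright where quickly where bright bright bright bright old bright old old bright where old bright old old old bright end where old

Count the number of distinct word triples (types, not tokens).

25 tokens → 23 trigram windows in total.
Repeated trigrams (each contributes count−1 duplicates):
  bright bright bright: 2
  bright old old: 2
  old bright old: 2
  old old bright: 2
4 duplicate windows → 23 − 4 = 19 distinct.

19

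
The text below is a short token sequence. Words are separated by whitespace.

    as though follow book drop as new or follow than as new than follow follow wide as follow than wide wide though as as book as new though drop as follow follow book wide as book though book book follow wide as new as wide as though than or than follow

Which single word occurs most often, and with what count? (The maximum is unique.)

Unigram frequencies (highest first):
  as: 12
  follow: 9
  book: 6
  wide: 6
  though: 5
  than: 5
  … (3 more, each ≤ 4)

"as", 12 times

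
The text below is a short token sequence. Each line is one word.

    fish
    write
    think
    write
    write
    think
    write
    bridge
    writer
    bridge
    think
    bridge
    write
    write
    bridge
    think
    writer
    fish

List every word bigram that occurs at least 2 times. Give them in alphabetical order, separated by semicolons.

bridge think; think write; write bridge; write think; write write

Bigram counts meeting the condition (at least 2 times):
  bridge think: 2
  think write: 2
  write bridge: 2
  write think: 2
  write write: 2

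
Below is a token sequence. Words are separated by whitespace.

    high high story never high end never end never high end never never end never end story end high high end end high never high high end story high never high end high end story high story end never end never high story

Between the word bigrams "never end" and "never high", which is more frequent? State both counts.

"never end": 4 occurrences
"never high": 5 occurrences

"never high" (5 vs 4)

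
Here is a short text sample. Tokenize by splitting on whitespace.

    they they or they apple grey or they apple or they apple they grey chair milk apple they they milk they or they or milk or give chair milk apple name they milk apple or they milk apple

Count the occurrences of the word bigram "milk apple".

Scanning the 37 overlapping bigram windows for "milk apple":
  position 16–17: milk apple
  position 29–30: milk apple
  position 33–34: milk apple
  position 37–38: milk apple

4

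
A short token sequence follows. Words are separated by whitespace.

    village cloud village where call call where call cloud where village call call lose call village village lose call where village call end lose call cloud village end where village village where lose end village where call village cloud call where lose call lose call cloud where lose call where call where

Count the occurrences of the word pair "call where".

5

Scanning the 51 overlapping bigram windows for "call where":
  position 6–7: call where
  position 19–20: call where
  position 40–41: call where
  position 49–50: call where
  position 51–52: call where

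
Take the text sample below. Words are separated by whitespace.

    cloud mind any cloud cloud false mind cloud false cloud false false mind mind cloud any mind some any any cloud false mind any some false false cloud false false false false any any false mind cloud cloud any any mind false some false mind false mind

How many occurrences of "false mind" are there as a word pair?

6

Scanning the 46 overlapping bigram windows for "false mind":
  position 6–7: false mind
  position 12–13: false mind
  position 22–23: false mind
  position 35–36: false mind
  position 44–45: false mind
  position 46–47: false mind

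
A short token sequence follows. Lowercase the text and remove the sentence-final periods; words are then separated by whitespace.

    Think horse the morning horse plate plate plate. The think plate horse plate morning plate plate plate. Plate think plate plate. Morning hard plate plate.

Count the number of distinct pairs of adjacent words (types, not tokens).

15

25 tokens → 24 bigram windows in total.
Repeated bigrams (each contributes count−1 duplicates):
  plate plate: 7
  horse plate: 2
  plate morning: 2
  think plate: 2
9 duplicate windows → 24 − 9 = 15 distinct.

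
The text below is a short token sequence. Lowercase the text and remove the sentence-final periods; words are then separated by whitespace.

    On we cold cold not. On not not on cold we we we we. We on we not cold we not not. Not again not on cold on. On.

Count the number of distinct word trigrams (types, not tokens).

24

29 tokens → 27 trigram windows in total.
Repeated trigrams (each contributes count−1 duplicates):
  we we we: 3
  not on cold: 2
3 duplicate windows → 27 − 3 = 24 distinct.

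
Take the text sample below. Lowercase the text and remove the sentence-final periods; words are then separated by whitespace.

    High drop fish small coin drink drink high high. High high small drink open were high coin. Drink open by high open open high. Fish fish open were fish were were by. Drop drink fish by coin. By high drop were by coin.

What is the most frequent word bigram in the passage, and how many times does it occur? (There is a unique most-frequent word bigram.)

"high high", 3 times

Bigram frequencies (highest first):
  high high: 3
  high drop: 2
  coin drink: 2
  drink open: 2
  open were: 2
  by high: 2
  … (27 more, each ≤ 2)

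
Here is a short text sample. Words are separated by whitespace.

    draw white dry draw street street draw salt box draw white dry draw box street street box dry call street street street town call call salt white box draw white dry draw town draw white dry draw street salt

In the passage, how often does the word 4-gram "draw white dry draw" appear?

Scanning the 36 overlapping 4-gram windows for "draw white dry draw":
  position 1–4: draw white dry draw
  position 10–13: draw white dry draw
  position 29–32: draw white dry draw
  position 34–37: draw white dry draw

4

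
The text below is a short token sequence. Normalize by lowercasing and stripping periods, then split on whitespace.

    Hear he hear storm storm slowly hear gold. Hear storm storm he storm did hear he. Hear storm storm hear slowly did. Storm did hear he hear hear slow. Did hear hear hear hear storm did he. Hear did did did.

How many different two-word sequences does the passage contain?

41 tokens → 40 bigram windows in total.
Repeated bigrams (each contributes count−1 duplicates):
  he hear: 4
  hear hear: 4
  hear storm: 4
  did hear: 3
  hear he: 3
  storm did: 3
  storm storm: 3
  did did: 2
18 duplicate windows → 40 − 18 = 22 distinct.

22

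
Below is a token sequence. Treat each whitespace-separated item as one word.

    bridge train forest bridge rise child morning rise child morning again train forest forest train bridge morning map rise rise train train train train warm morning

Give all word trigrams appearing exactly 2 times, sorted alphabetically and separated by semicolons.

Trigram counts meeting the condition (exactly 2 times):
  rise child morning: 2
  train train train: 2

rise child morning; train train train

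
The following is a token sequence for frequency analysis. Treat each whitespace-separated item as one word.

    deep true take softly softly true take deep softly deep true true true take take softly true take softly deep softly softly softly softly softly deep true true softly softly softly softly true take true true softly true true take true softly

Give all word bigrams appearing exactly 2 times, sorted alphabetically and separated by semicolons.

Bigram counts meeting the condition (exactly 2 times):
  deep softly: 2
  take true: 2

deep softly; take true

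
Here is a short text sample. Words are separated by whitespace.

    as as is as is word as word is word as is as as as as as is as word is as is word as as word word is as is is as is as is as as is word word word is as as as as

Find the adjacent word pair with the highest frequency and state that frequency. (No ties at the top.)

Bigram frequencies (highest first):
  as as: 10
  as is: 9
  is as: 9
  is word: 4
  word is: 4
  word as: 3
  … (3 more, each ≤ 3)

"as as", 10 times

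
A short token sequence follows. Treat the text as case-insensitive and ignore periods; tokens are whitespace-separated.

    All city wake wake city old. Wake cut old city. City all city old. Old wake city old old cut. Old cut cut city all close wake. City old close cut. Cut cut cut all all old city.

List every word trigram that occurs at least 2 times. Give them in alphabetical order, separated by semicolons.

Trigram counts meeting the condition (at least 2 times):
  city old old: 2
  cut cut cut: 2
  wake city old: 3

city old old; cut cut cut; wake city old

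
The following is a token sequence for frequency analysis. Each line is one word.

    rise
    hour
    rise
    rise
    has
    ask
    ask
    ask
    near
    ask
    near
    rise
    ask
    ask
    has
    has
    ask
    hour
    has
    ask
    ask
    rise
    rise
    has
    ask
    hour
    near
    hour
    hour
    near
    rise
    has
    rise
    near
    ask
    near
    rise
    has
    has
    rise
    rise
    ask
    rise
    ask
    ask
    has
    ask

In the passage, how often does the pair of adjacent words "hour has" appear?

Scanning the 46 overlapping bigram windows for "hour has":
  position 18–19: hour has

1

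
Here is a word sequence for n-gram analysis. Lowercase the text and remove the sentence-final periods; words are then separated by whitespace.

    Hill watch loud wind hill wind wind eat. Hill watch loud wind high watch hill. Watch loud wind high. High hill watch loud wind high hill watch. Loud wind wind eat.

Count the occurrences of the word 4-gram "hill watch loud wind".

Scanning the 28 overlapping 4-gram windows for "hill watch loud wind":
  position 1–4: hill watch loud wind
  position 9–12: hill watch loud wind
  position 15–18: hill watch loud wind
  position 21–24: hill watch loud wind
  position 26–29: hill watch loud wind

5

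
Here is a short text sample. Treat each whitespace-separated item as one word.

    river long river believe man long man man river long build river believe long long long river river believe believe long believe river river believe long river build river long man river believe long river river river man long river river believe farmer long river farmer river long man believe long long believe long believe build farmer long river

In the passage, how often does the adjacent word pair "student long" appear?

0

Scanning the 58 overlapping bigram windows for "student long":
  (none found)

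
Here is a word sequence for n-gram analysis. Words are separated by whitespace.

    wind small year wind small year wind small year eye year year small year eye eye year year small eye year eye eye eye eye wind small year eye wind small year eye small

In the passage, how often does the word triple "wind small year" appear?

Scanning the 32 overlapping trigram windows for "wind small year":
  position 1–3: wind small year
  position 4–6: wind small year
  position 7–9: wind small year
  position 26–28: wind small year
  position 30–32: wind small year

5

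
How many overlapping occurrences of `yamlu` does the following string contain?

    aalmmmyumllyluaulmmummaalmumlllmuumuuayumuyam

Sliding a length-5 window over the 45 characters (41 positions):
  (no match at any position)

0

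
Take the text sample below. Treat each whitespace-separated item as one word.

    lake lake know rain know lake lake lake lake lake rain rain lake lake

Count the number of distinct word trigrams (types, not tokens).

10

14 tokens → 12 trigram windows in total.
Repeated trigrams (each contributes count−1 duplicates):
  lake lake lake: 3
2 duplicate windows → 12 − 2 = 10 distinct.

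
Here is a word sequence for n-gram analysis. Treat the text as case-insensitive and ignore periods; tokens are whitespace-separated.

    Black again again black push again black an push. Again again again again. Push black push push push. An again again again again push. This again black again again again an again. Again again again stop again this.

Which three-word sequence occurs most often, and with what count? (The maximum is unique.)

"again again again", 7 times

Trigram frequencies (highest first):
  again again again: 7
  black again again: 2
  again again push: 2
  an again again: 2
  again again black: 1
  again black push: 1
  … (21 more, each ≤ 1)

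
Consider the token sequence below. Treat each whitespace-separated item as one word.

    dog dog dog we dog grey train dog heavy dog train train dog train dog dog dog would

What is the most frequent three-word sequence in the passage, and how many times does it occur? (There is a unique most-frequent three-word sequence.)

Trigram frequencies (highest first):
  dog dog dog: 2
  dog dog we: 1
  dog we dog: 1
  we dog grey: 1
  dog grey train: 1
  grey train dog: 1
  … (9 more, each ≤ 1)

"dog dog dog", 2 times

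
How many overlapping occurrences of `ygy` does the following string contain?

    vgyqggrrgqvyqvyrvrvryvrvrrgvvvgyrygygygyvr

Sliding a length-3 window over the 42 characters (40 positions):
  position 34–36: ygy
  position 36–38: ygy
  position 38–40: ygy

3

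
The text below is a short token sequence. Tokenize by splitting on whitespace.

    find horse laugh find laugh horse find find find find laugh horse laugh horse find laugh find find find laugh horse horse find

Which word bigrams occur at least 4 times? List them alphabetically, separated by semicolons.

Bigram counts meeting the condition (at least 4 times):
  find find: 5
  find laugh: 4
  laugh horse: 4

find find; find laugh; laugh horse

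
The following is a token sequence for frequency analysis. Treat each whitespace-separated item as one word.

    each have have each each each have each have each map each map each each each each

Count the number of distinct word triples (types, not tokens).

11

17 tokens → 15 trigram windows in total.
Repeated trigrams (each contributes count−1 duplicates):
  each each each: 3
  each have each: 2
  each map each: 2
4 duplicate windows → 15 − 4 = 11 distinct.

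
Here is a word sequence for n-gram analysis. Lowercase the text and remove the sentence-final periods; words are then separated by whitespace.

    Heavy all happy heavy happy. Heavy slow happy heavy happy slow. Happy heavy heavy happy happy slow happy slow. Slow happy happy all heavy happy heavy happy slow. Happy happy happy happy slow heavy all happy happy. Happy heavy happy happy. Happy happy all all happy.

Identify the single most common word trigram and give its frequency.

"happy happy happy", 5 times

Trigram frequencies (highest first):
  happy happy happy: 5
  happy heavy happy: 4
  happy slow happy: 3
  heavy all happy: 2
  heavy happy heavy: 2
  slow happy heavy: 2
  … (21 more, each ≤ 2)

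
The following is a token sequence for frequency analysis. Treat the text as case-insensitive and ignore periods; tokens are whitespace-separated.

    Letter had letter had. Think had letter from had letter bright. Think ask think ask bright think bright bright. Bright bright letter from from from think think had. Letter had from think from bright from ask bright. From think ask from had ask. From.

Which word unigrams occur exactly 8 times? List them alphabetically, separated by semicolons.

Unigram counts meeting the condition (exactly 8 times):
  bright: 8
  think: 8

bright; think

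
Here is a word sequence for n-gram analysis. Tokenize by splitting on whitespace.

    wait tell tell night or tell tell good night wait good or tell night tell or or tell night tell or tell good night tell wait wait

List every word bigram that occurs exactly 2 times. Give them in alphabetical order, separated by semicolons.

Bigram counts meeting the condition (exactly 2 times):
  good night: 2
  tell good: 2
  tell or: 2
  tell tell: 2

good night; tell good; tell or; tell tell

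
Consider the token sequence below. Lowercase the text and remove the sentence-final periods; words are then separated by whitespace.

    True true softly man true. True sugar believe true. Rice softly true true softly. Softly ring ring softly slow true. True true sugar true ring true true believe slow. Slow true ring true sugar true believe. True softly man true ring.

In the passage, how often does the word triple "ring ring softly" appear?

1

Scanning the 39 overlapping trigram windows for "ring ring softly":
  position 16–18: ring ring softly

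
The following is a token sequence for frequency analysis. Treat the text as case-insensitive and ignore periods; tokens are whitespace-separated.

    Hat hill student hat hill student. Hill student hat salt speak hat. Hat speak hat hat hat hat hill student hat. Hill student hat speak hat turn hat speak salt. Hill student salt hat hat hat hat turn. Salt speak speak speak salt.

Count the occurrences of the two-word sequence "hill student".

6

Scanning the 42 overlapping bigram windows for "hill student":
  position 2–3: hill student
  position 5–6: hill student
  position 7–8: hill student
  position 19–20: hill student
  position 22–23: hill student
  position 31–32: hill student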